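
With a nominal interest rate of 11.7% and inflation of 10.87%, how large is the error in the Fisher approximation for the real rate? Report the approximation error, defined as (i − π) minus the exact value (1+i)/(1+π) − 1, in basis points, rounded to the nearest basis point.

8 basis points

Approximate: r ≈ 11.700% − 10.870% = 0.8300%
Exact: (1 + 0.1170)/(1 + 0.1087) − 1 = 0.7486%
Error = 0.8300% − 0.7486% = 0.0814% → 8 basis points.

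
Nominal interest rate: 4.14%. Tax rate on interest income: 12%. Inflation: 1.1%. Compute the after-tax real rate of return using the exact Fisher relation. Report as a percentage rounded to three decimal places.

After-tax nominal return = 4.14% × (1 − 0.12) = 3.6432%.
1 + r = 1.036432 / 1.01100 = 1.0251553
After-tax real rate = 1.0251553 − 1 → 2.516%.

2.516%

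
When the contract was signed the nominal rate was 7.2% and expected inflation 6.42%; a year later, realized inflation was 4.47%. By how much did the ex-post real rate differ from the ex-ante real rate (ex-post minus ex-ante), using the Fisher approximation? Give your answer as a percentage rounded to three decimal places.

1.950%

Ex-ante: 7.2% − 6.42% = 0.780%
Ex-post: 7.2% − 4.47% = 2.730%
Difference (ex-post − ex-ante) = 1.9500% → 1.950%.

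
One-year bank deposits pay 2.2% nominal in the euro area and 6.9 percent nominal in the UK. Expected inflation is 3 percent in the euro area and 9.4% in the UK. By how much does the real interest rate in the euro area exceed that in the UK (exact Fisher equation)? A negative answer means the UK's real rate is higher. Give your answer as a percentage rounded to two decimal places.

The euro area: (1 + 0.0220)/(1 + 0.0300) − 1 = -0.7767%
The UK: (1 + 0.0690)/(1 + 0.0940) − 1 = -2.2852%
Differential = -0.7767% − (-2.2852%) = 1.5085% → 1.51%.

1.51%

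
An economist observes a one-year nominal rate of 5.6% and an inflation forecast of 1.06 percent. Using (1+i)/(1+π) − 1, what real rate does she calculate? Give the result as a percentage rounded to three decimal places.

4.492%

By the Fisher relation, 1 + r = (1 + i)/(1 + π).
1 + r = 1.05600 / 1.01060 = 1.044924
r = 1.044924 − 1 = 4.4924%, i.e. 4.492%.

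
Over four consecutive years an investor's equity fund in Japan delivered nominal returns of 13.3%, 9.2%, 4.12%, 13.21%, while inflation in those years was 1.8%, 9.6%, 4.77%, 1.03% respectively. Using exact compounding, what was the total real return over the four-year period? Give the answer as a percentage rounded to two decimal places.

Compound the nominal returns: 1.1330 × 1.0920 × 1.0412 × 1.1321 = 1.458383.
Compound inflation: 1.0180 × 1.0960 × 1.0477 × 1.0103 = 1.180988.
Deflate: 1.458383 / 1.180988 = 1.234883.
Total real return = 1.234883 − 1 → 23.49%.

23.49%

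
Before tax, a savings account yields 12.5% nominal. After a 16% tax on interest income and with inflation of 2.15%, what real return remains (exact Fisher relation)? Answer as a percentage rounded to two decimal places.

8.17%

After-tax nominal return = 12.5% × (1 − 0.16) = 10.5000%.
1 + r = 1.10500 / 1.02150 = 1.081743
After-tax real rate = 1.081743 − 1 → 8.17%.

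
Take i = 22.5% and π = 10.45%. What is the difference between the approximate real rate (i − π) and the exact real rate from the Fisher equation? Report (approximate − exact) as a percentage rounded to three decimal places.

1.140%

Approximate: r ≈ 22.500% − 10.450% = 12.0500%
Exact: (1 + 0.2250)/(1 + 0.1045) − 1 = 10.9099%
Error = 12.0500% − 10.9099% = 1.1401% → 1.140%.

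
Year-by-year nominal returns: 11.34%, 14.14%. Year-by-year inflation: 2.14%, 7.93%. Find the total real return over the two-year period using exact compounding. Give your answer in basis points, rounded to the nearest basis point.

1528 basis points

Nominal growth factor = 1.1134 × 1.1414 = 1.270835
Price-level growth factor = 1.0214 × 1.0793 = 1.102397
Real growth factor = 1.270835 / 1.102397 = 1.152792
Total real return = 1.152792 − 1 → 1528 basis points.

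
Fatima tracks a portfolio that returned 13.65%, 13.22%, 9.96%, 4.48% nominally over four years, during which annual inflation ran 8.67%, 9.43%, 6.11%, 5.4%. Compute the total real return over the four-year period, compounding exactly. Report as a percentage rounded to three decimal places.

Compound the nominal returns: 1.1365 × 1.1322 × 1.0996 × 1.0448 = 1.478293.
Compound inflation: 1.0867 × 1.0943 × 1.0611 × 1.0540 = 1.329974.
Deflate: 1.478293 / 1.329974 = 1.111521.
Total real return = 1.111521 − 1 → 11.152%.

11.152%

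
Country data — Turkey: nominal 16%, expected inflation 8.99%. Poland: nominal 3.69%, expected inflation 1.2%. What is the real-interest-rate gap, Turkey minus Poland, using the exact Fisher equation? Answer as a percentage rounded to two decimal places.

3.97%

Turkey: (1 + 0.1600)/(1 + 0.0899) − 1 = 6.4318%
Poland: (1 + 0.0369)/(1 + 0.0120) − 1 = 2.4605%
Differential = 6.4318% − 2.4605% = 3.9713% → 3.97%.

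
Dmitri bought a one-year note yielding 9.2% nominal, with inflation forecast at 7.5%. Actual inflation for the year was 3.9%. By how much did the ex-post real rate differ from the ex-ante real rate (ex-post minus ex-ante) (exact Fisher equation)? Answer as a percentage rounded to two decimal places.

3.52%

Ex-ante: (1 + 0.0920)/(1 + 0.0750) − 1 = 1.5814%
Ex-post: (1 + 0.0920)/(1 + 0.0390) − 1 = 5.1011%
Difference (ex-post − ex-ante) = 3.5197% → 3.52%.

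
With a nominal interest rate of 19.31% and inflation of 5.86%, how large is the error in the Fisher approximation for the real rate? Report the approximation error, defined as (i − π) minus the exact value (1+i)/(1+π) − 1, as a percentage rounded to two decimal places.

0.74%

Approximate: r ≈ 19.310% − 5.860% = 13.4500%
Exact: (1 + 0.1931)/(1 + 0.0586) − 1 = 12.7055%
Error = 13.4500% − 12.7055% = 0.7445% → 0.74%.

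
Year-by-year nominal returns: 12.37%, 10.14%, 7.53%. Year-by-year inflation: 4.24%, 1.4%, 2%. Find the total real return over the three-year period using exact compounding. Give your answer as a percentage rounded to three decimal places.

23.439%

Nominal growth factor = 1.1237 × 1.1014 × 1.0753 = 1.330838
Price-level growth factor = 1.0424 × 1.0140 × 1.0200 = 1.078133
Real growth factor = 1.330838 / 1.078133 = 1.234390
Total real return = 1.234390 − 1 → 23.439%.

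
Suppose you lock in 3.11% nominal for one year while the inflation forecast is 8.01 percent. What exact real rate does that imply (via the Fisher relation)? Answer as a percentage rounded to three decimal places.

By the Fisher relation, 1 + r = (1 + i)/(1 + π).
1 + r = 1.03110 / 1.08010 = 0.954634
r = 0.954634 − 1 = -4.5366%, i.e. -4.537%.

-4.537%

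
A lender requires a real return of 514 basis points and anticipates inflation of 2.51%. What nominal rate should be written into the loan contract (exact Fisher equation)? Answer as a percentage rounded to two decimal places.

(1 + i) = (1 + r)(1 + π) = 1.05140 × 1.02510 = 1.07779014
i = 1.07779014 − 1, so the required nominal rate is 7.78%.

7.78%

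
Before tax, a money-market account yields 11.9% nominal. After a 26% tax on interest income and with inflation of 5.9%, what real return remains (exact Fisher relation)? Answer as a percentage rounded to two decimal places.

After-tax nominal return = 11.9% × (1 − 0.26) = 8.8060%.
1 + r = 1.08806 / 1.05900 = 1.027441
After-tax real rate = 1.027441 − 1 → 2.74%.

2.74%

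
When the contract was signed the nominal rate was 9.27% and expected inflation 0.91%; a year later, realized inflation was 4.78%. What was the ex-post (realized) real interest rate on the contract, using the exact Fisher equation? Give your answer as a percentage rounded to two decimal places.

4.29%

Ex-post: (1 + 0.0927)/(1 + 0.0478) − 1 = 4.2852%
So the realized real rate is 4.29%.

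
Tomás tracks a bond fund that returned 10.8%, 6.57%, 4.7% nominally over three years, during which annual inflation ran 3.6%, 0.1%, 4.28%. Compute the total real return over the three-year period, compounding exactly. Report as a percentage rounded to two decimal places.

Nominal growth factor = 1.1080 × 1.0657 × 1.0470 = 1.236293
Price-level growth factor = 1.0360 × 1.0010 × 1.0428 = 1.081421
Real growth factor = 1.236293 / 1.081421 = 1.143211
Total real return = 1.143211 − 1 → 14.32%.

14.32%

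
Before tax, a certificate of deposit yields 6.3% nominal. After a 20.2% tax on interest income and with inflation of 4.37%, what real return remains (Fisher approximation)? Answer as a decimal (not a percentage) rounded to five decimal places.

0.00657

After-tax nominal return = 6.3% × (1 − 0.202) = 5.0274%.
r ≈ 5.0274% − 4.37% → 0.00657.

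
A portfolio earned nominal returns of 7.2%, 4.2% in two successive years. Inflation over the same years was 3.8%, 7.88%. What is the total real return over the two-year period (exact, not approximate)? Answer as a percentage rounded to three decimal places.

Compound the nominal returns: 1.0720 × 1.0420 = 1.117024.
Compound inflation: 1.0380 × 1.0788 = 1.119794.
Deflate: 1.117024 / 1.119794 = 0.997526.
Total real return = 0.997526 − 1 → -0.247%.

-0.247%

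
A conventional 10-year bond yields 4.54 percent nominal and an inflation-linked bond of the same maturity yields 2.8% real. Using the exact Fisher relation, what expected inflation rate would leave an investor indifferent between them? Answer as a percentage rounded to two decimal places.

(1 + π) = (1 + i)/(1 + r) = 1.04540 / 1.02800 = 1.016926
Break-even inflation = 1.016926 − 1 → 1.69%.

1.69%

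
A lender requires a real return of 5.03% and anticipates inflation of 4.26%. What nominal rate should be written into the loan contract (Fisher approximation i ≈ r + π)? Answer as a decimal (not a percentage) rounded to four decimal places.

i ≈ r + π = 5.03% + 4.26% = 0.0929.

0.0929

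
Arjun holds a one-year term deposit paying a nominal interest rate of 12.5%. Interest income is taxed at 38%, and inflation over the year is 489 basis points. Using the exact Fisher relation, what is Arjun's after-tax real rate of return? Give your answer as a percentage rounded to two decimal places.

After-tax nominal return = 12.5% × (1 − 0.38) = 7.7500%.
1 + r = 1.07750 / 1.04890 = 1.027267
After-tax real rate = 1.027267 − 1 → 2.73%.

2.73%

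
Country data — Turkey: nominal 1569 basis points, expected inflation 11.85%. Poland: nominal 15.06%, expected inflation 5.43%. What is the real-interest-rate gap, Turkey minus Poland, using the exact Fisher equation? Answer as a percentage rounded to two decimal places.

Turkey: (1 + 0.1569)/(1 + 0.1185) − 1 = 3.4332%
Poland: (1 + 0.1506)/(1 + 0.0543) − 1 = 9.1340%
Differential = 3.4332% − 9.1340% = -5.7009% → -5.70%.

-5.70%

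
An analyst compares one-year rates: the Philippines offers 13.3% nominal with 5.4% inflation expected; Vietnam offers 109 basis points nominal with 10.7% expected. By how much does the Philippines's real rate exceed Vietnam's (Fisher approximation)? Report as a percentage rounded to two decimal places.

The Philippines: 13.3% − 5.4% = 7.900%
Vietnam: 1.09% − 10.7% = -9.610%
Differential = 17.510% → 17.51%.

17.51%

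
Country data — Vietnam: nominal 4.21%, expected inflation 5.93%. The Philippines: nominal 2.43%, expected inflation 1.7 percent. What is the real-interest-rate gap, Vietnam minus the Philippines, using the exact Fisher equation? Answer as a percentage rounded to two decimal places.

Vietnam: (1 + 0.0421)/(1 + 0.0593) − 1 = -1.6237%
The Philippines: (1 + 0.0243)/(1 + 0.0170) − 1 = 0.7178%
Differential = -1.6237% − 0.7178% = -2.3415% → -2.34%.

-2.34%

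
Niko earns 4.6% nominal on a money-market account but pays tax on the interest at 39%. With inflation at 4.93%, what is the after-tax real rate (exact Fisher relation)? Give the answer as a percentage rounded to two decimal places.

-2.02%

After-tax nominal return = 4.6% × (1 − 0.39) = 2.8060%.
1 + r = 1.02806 / 1.04930 = 0.979758
After-tax real rate = 0.979758 − 1 → -2.02%.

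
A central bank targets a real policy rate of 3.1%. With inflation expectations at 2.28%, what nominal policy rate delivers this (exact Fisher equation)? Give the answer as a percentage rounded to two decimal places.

(1 + i) = (1 + r)(1 + π) = 1.03100 × 1.02280 = 1.0545068
i = 1.0545068 − 1, so the required nominal rate is 5.45%.

5.45%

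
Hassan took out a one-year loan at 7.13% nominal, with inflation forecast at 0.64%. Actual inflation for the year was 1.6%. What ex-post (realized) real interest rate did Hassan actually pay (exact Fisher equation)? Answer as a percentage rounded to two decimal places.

Ex-post: (1 + 0.0713)/(1 + 0.0160) − 1 = 5.4429%
So the realized real rate is 5.44%.

5.44%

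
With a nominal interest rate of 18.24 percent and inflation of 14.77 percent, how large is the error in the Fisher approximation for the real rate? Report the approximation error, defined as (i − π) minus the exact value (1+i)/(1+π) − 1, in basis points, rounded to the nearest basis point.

Approximate: r ≈ 18.240% − 14.770% = 3.4700%
Exact: (1 + 0.1824)/(1 + 0.1477) − 1 = 3.0234%
Error = 3.4700% − 3.0234% = 0.4466% → 45 basis points.

45 basis points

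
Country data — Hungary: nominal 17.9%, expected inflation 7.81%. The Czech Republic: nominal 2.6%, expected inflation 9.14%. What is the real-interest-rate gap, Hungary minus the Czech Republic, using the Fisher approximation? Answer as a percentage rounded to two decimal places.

16.63%

Hungary: 17.9% − 7.81% = 10.090%
The Czech Republic: 2.6% − 9.14% = -6.540%
Differential = 16.630% → 16.63%.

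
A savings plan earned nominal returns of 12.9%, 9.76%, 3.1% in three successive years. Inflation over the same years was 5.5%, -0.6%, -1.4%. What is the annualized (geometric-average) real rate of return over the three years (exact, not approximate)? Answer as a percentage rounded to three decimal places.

7.307%

Nominal growth factor = 1.1290 × 1.0976 × 1.0310 = 1.27760530
Price-level growth factor = 1.0550 × 0.9940 × 0.9860 = 1.03398862
Real growth factor = 1.27760530 / 1.03398862 = 1.23560867
Annualized real rate = 1.23560867^(1/3) − 1 = 7.3067% → 7.307%.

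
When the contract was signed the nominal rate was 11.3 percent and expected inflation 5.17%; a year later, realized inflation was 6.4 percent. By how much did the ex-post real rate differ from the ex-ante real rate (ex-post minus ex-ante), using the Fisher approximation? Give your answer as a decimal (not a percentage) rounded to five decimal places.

-0.01230

Ex-ante: 11.3% − 5.17% = 6.130%
Ex-post: 11.3% − 6.4% = 4.900%
Difference (ex-post − ex-ante) = -1.2300% → -0.01230.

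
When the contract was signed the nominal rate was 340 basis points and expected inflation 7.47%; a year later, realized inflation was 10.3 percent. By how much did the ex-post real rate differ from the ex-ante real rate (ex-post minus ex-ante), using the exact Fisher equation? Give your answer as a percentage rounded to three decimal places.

-2.469%

Ex-ante: (1 + 0.0340)/(1 + 0.0747) − 1 = -3.7871%
Ex-post: (1 + 0.0340)/(1 + 0.1030) − 1 = -6.2557%
Difference (ex-post − ex-ante) = -2.4686% → -2.469%.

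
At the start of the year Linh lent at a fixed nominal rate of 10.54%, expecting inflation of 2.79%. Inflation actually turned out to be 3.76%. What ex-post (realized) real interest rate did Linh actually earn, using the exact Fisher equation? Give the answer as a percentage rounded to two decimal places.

Ex-post: (1 + 0.1054)/(1 + 0.0376) − 1 = 6.5343%
So the realized real rate is 6.53%.

6.53%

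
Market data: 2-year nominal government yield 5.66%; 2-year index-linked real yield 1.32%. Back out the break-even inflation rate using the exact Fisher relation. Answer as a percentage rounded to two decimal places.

4.28%

(1 + π) = (1 + i)/(1 + r) = 1.05660 / 1.01320 = 1.042835
Break-even inflation = 1.042835 − 1 → 4.28%.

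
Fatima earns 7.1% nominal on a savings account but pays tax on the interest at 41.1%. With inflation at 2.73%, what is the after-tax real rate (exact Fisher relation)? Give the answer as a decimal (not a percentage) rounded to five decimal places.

0.01413

After-tax nominal return = 7.1% × (1 − 0.411) = 4.1819%.
1 + r = 1.041819 / 1.02730 = 1.014133
After-tax real rate = 1.014133 − 1 → 0.01413.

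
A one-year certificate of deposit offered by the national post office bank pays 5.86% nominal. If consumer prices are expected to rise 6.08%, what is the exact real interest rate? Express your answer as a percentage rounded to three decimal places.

By the Fisher relation, 1 + r = (1 + i)/(1 + π).
1 + r = 1.05860 / 1.06080 = 0.997926
r = 0.997926 − 1 = -0.2074%, i.e. -0.207%.

-0.207%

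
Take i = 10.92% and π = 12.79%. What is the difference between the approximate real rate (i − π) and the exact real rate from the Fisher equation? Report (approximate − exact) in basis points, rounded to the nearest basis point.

Approximate: r ≈ 10.920% − 12.790% = -1.8700%
Exact: (1 + 0.1092)/(1 + 0.1279) − 1 = -1.6579%
Error = -1.8700% − (-1.6579%) = -0.2121% → -21 basis points.

-21 basis points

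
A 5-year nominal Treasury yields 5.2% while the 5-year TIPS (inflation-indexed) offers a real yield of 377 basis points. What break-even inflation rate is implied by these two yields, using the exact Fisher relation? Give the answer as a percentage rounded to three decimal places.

1.378%

(1 + π) = (1 + i)/(1 + r) = 1.05200 / 1.03770 = 1.013780
Break-even inflation = 1.013780 − 1 → 1.378%.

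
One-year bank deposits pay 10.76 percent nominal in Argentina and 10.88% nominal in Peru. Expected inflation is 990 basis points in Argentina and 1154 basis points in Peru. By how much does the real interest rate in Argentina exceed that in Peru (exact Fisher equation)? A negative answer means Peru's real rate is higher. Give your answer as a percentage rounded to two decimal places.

1.37%

Argentina: (1 + 0.1076)/(1 + 0.0990) − 1 = 0.7825%
Peru: (1 + 0.1088)/(1 + 0.1154) − 1 = -0.5917%
Differential = 0.7825% − (-0.5917%) = 1.3742% → 1.37%.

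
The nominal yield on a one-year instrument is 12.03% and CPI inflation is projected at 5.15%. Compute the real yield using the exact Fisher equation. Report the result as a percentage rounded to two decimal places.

By the Fisher equation, 1 + r = (1 + i)/(1 + π).
1 + r = 1.12030 / 1.05150 = 1.065430
r = 1.065430 − 1 = 6.5430%, i.e. 6.54%.

6.54%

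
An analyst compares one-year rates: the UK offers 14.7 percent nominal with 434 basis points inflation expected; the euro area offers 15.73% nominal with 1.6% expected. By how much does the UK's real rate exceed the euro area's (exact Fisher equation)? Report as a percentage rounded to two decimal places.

The UK: (1 + 0.1470)/(1 + 0.0434) − 1 = 9.9291%
The euro area: (1 + 0.1573)/(1 + 0.0160) − 1 = 13.9075%
Differential = 9.9291% − 13.9075% = -3.9784% → -3.98%.

-3.98%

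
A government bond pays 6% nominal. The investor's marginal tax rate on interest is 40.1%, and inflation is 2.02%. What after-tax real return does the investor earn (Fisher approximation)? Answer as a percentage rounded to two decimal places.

After-tax nominal return = 6% × (1 − 0.401) = 3.5940%.
r ≈ 3.5940% − 2.02% → 1.57%.

1.57%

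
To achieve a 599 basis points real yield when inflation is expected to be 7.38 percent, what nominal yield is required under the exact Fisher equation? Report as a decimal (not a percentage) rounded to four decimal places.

0.1381

(1 + i) = (1 + r)(1 + π) = 1.05990 × 1.07380 = 1.13812062
i = 1.13812062 − 1, so the required nominal rate is 0.1381.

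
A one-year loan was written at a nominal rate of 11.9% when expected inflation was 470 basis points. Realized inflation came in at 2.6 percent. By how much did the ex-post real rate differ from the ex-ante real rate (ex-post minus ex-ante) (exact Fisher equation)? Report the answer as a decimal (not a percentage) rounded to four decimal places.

Ex-ante: (1 + 0.1190)/(1 + 0.0470) − 1 = 6.8768%
Ex-post: (1 + 0.1190)/(1 + 0.0260) − 1 = 9.0643%
Difference (ex-post − ex-ante) = 2.1875% → 0.0219.

0.0219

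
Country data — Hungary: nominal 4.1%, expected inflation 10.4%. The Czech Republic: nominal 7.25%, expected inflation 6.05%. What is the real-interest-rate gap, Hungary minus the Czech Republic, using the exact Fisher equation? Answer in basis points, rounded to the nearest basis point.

-684 basis points

Hungary: (1 + 0.0410)/(1 + 0.1040) − 1 = -5.7065%
The Czech Republic: (1 + 0.0725)/(1 + 0.0605) − 1 = 1.1315%
Differential = -5.7065% − 1.1315% = -6.8381% → -684 basis points.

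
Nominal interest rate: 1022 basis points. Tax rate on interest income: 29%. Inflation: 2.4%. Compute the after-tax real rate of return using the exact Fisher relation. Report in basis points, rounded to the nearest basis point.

After-tax nominal return = 10.22% × (1 − 0.29) = 7.2562%.
1 + r = 1.072562 / 1.02400 = 1.047424
After-tax real rate = 1.047424 − 1 → 474 basis points.

474 basis points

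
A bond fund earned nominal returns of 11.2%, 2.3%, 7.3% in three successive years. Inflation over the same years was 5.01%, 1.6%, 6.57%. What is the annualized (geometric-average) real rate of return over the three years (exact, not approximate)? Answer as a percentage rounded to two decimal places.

Nominal growth factor = 1.1120 × 1.0230 × 1.0730 = 1.22061905
Price-level growth factor = 1.0501 × 1.0160 × 1.0657 = 1.13699704
Real growth factor = 1.22061905 / 1.13699704 = 1.07354638
Annualized real rate = 1.07354638^(1/3) − 1 = 2.3938% → 2.39%.

2.39%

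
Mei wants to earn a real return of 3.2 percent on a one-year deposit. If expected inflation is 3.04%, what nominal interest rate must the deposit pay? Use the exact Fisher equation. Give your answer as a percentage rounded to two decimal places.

(1 + i) = (1 + r)(1 + π) = 1.03200 × 1.03040 = 1.0633728
i = 1.0633728 − 1, so the required nominal rate is 6.34%.

6.34%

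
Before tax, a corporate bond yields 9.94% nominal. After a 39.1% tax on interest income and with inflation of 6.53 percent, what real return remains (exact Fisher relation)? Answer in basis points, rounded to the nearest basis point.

After-tax nominal return = 9.94% × (1 − 0.391) = 6.05346%.
1 + r = 1.0605346 / 1.06530 = 0.995527
After-tax real rate = 0.995527 − 1 → -45 basis points.

-45 basis points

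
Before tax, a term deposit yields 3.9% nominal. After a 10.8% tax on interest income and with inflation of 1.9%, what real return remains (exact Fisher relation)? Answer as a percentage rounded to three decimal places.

1.549%

After-tax nominal return = 3.9% × (1 − 0.108) = 3.4788%.
1 + r = 1.034788 / 1.01900 = 1.015494
After-tax real rate = 1.015494 − 1 → 1.549%.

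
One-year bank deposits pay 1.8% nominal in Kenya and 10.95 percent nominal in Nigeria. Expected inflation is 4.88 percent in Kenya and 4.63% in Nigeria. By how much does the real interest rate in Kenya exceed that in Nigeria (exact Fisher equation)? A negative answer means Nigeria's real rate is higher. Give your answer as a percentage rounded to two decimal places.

Kenya: (1 + 0.0180)/(1 + 0.0488) − 1 = -2.9367%
Nigeria: (1 + 0.1095)/(1 + 0.0463) − 1 = 6.0403%
Differential = -2.9367% − 6.0403% = -8.9770% → -8.98%.

-8.98%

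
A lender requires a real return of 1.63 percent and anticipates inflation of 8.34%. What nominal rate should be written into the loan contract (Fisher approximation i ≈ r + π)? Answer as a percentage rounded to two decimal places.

9.97%

i ≈ r + π = 1.63% + 8.34% = 9.97%.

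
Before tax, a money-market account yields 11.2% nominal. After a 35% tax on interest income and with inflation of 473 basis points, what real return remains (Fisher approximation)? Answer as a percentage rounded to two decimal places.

2.55%

After-tax nominal return = 11.2% × (1 − 0.35) = 7.2800%.
r ≈ 7.2800% − 4.73% → 2.55%.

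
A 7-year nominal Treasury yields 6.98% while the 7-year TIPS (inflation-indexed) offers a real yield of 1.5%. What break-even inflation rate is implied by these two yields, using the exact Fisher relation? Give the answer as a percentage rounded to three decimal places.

5.399%

(1 + π) = (1 + i)/(1 + r) = 1.06980 / 1.01500 = 1.053990
Break-even inflation = 1.053990 − 1 → 5.399%.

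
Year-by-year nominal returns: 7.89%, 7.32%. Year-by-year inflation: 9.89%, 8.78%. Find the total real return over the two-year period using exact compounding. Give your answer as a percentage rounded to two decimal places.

-3.14%

Nominal growth factor = 1.0789 × 1.0732 = 1.157875
Price-level growth factor = 1.0989 × 1.0878 = 1.195383
Real growth factor = 1.157875 / 1.195383 = 0.968623
Total real return = 0.968623 − 1 → -3.14%.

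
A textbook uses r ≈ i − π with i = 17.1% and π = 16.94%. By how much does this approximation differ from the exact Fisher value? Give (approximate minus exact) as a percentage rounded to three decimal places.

Approximate: r ≈ 17.100% − 16.940% = 0.1600%
Exact: (1 + 0.1710)/(1 + 0.1694) − 1 = 0.1368%
Error = 0.1600% − 0.1368% = 0.0232% → 0.023%.

0.023%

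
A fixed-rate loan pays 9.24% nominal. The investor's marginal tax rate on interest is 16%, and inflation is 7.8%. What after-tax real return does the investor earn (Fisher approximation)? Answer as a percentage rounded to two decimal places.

After-tax nominal return = 9.24% × (1 − 0.16) = 7.7616%.
r ≈ 7.7616% − 7.8% → -0.04%.

-0.04%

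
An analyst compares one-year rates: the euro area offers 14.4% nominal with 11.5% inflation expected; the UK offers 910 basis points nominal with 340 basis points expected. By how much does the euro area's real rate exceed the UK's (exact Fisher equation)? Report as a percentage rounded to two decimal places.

The euro area: (1 + 0.1440)/(1 + 0.1150) − 1 = 2.6009%
The UK: (1 + 0.0910)/(1 + 0.0340) − 1 = 5.5126%
Differential = 2.6009% − 5.5126% = -2.9117% → -2.91%.

-2.91%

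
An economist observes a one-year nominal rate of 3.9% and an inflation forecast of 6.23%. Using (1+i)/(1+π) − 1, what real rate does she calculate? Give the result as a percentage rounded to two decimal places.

1 + r = 1.03900 / 1.06230 = 0.978066
r = 0.978066 − 1 = -2.1934%, i.e. -2.19%.

-2.19%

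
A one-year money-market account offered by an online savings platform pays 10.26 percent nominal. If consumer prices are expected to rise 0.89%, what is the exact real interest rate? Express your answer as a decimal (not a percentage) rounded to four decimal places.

1 + r = 1.10260 / 1.00890 = 1.092873
r = 1.092873 − 1 = 9.2873%, i.e. 0.0929.

0.0929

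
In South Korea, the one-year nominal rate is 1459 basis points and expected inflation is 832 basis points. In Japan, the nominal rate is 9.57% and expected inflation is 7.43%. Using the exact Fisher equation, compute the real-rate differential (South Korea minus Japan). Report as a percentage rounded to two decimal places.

3.80%

South Korea: (1 + 0.1459)/(1 + 0.0832) − 1 = 5.7884%
Japan: (1 + 0.0957)/(1 + 0.0743) − 1 = 1.9920%
Differential = 5.7884% − 1.9920% = 3.7964% → 3.80%.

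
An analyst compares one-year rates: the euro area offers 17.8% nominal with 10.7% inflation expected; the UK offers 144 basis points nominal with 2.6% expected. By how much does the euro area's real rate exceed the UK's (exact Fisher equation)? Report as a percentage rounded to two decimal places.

7.54%

The euro area: (1 + 0.1780)/(1 + 0.1070) − 1 = 6.4137%
The UK: (1 + 0.0144)/(1 + 0.0260) − 1 = -1.1306%
Differential = 6.4137% − (-1.1306%) = 7.5443% → 7.54%.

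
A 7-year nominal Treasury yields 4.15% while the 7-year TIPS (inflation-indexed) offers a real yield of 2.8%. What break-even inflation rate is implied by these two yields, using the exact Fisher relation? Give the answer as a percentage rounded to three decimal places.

1.313%

(1 + π) = (1 + i)/(1 + r) = 1.04150 / 1.02800 = 1.013132
Break-even inflation = 1.013132 − 1 → 1.313%.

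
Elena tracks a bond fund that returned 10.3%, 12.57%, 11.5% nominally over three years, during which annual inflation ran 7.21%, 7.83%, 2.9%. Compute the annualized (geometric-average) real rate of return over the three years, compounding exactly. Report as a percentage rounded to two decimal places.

5.19%

Compound the nominal returns: 1.1030 × 1.1257 × 1.1150 = 1.38443652.
Compound inflation: 1.0721 × 1.0783 × 1.0290 = 1.18957075.
Deflate: 1.38443652 / 1.18957075 = 1.16381184.
Annualized real rate = 1.16381184^(1/3) − 1 = 5.1867% → 5.19%.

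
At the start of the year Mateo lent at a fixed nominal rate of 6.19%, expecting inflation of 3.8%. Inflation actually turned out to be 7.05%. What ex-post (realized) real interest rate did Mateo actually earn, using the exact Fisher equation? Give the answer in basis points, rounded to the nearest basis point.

-80 basis points

Ex-post: (1 + 0.0619)/(1 + 0.0705) − 1 = -0.8034%
So the realized real rate is -80 basis points.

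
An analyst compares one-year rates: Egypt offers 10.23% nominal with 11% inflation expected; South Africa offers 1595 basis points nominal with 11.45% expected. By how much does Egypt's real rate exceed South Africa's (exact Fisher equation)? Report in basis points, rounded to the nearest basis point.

Egypt: (1 + 0.1023)/(1 + 0.1100) − 1 = -0.6937%
South Africa: (1 + 0.1595)/(1 + 0.1145) − 1 = 4.0377%
Differential = -0.6937% − 4.0377% = -4.7314% → -473 basis points.

-473 basis points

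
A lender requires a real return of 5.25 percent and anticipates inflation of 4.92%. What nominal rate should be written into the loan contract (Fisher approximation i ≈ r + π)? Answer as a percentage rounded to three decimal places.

10.170%

i ≈ r + π = 5.25% + 4.92% = 10.170%.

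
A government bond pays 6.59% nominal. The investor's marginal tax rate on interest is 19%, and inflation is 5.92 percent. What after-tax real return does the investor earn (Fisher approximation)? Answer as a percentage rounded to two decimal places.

-0.58%

After-tax nominal return = 6.59% × (1 − 0.19) = 5.3379%.
r ≈ 5.3379% − 5.92% → -0.58%.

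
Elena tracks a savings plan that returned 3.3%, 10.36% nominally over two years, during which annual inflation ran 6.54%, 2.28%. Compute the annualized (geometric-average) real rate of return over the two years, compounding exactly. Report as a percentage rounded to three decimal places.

2.283%

Compound the nominal returns: 1.0330 × 1.1036 = 1.14001880.
Compound inflation: 1.0654 × 1.0228 = 1.08969112.
Deflate: 1.14001880 / 1.08969112 = 1.04618527.
Annualized real rate = 1.04618527^(1/2) − 1 = 2.2832% → 2.283%.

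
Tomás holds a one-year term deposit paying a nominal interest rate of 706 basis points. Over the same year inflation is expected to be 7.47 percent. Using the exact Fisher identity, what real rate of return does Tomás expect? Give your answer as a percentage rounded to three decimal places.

-0.382%

By the Fisher identity, 1 + r = (1 + i)/(1 + π).
1 + r = 1.07060 / 1.07470 = 0.99618498
r = 0.99618498 − 1 = -0.381502%, i.e. -0.382%.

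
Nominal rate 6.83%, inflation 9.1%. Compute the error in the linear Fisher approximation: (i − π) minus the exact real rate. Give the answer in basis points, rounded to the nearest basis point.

Approximate: r ≈ 6.830% − 9.100% = -2.2700%
Exact: (1 + 0.0683)/(1 + 0.0910) − 1 = -2.0807%
Error = -2.2700% − (-2.0807%) = -0.1893% → -19 basis points.

-19 basis points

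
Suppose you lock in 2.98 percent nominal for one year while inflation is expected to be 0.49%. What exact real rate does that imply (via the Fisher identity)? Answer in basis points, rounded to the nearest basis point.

248 basis points

By the Fisher identity, 1 + r = (1 + i)/(1 + π).
1 + r = 1.02980 / 1.00490 = 1.024779
r = 1.024779 − 1 = 2.4779%, i.e. 248 basis points.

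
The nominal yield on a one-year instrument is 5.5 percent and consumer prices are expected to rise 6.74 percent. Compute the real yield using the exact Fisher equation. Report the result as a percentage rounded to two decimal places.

By the Fisher equation, 1 + r = (1 + i)/(1 + π).
1 + r = 1.05500 / 1.06740 = 0.988383
r = 0.988383 − 1 = -1.1617%, i.e. -1.16%.

-1.16%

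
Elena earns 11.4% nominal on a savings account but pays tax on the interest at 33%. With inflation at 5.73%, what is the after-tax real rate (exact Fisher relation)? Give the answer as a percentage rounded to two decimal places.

1.80%

After-tax nominal return = 11.4% × (1 − 0.33) = 7.6380%.
1 + r = 1.07638 / 1.05730 = 1.018046
After-tax real rate = 1.018046 − 1 → 1.80%.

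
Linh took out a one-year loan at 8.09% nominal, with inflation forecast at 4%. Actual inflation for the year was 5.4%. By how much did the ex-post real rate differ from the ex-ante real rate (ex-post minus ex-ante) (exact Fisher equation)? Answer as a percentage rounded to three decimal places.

Ex-ante: (1 + 0.0809)/(1 + 0.0400) − 1 = 3.93269%
Ex-post: (1 + 0.0809)/(1 + 0.0540) − 1 = 2.55218%
Difference (ex-post − ex-ante) = -1.38051% → -1.381%.

-1.381%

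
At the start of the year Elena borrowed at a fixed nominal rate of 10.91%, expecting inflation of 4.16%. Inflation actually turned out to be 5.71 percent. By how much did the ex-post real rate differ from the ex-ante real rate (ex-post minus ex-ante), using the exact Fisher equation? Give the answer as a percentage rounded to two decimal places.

Ex-ante: (1 + 0.1091)/(1 + 0.0416) − 1 = 6.4804%
Ex-post: (1 + 0.1091)/(1 + 0.0571) − 1 = 4.9191%
Difference (ex-post − ex-ante) = -1.5613% → -1.56%.

-1.56%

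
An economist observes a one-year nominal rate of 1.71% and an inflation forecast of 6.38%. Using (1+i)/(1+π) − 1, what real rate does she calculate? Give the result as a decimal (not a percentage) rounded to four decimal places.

1 + r = 1.01710 / 1.06380 = 0.956101
r = 0.956101 − 1 = -4.3899%, i.e. -0.0439.

-0.0439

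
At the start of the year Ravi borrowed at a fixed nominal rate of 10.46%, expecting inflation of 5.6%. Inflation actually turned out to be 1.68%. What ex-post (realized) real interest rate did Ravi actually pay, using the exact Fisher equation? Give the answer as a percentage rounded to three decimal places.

8.635%

Ex-post: (1 + 0.1046)/(1 + 0.0168) − 1 = 8.6349%
So the realized real rate is 8.635%.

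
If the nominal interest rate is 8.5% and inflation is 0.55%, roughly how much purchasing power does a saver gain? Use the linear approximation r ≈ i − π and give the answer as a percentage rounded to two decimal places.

r ≈ i − π = 8.5% − 0.55% = 7.95%.

7.95%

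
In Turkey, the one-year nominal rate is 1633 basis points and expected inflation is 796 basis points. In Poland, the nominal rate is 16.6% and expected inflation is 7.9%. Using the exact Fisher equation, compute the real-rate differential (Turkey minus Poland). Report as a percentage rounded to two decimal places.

Turkey: (1 + 0.1633)/(1 + 0.0796) − 1 = 7.7529%
Poland: (1 + 0.1660)/(1 + 0.0790) − 1 = 8.0630%
Differential = 7.7529% − 8.0630% = -0.3101% → -0.31%.

-0.31%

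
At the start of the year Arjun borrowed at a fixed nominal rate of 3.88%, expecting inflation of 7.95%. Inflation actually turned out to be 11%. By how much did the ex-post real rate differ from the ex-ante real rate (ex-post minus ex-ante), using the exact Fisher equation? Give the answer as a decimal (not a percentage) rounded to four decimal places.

Ex-ante: (1 + 0.0388)/(1 + 0.0795) − 1 = -3.7703%
Ex-post: (1 + 0.0388)/(1 + 0.1100) − 1 = -6.4144%
Difference (ex-post − ex-ante) = -2.6442% → -0.0264.

-0.0264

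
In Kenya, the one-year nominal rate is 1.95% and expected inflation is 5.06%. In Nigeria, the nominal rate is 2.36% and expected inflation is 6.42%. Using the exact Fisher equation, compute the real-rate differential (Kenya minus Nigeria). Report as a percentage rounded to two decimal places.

Kenya: (1 + 0.0195)/(1 + 0.0506) − 1 = -2.9602%
Nigeria: (1 + 0.0236)/(1 + 0.0642) − 1 = -3.8151%
Differential = -2.9602% − (-3.8151%) = 0.8549% → 0.85%.

0.85%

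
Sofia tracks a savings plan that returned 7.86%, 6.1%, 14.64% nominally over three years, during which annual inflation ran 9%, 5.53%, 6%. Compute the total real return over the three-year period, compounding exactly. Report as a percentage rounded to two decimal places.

Compound the nominal returns: 1.0786 × 1.0610 × 1.1464 = 1.311934.
Compound inflation: 1.0900 × 1.0553 × 1.0600 = 1.219294.
Deflate: 1.311934 / 1.219294 = 1.075979.
Total real return = 1.075979 − 1 → 7.60%.

7.60%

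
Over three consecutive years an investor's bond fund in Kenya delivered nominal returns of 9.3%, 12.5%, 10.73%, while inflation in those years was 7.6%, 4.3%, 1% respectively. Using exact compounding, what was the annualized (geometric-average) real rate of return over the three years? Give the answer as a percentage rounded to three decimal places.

6.302%

Nominal growth factor = 1.0930 × 1.1250 × 1.1073 = 1.36156376
Price-level growth factor = 1.0760 × 1.0430 × 1.0100 = 1.13349068
Real growth factor = 1.36156376 / 1.13349068 = 1.20121302
Annualized real rate = 1.20121302^(1/3) − 1 = 6.3017% → 6.302%.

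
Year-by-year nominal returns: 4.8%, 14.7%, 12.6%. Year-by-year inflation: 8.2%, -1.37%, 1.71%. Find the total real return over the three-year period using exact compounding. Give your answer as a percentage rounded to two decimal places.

24.70%

Nominal growth factor = 1.0480 × 1.1470 × 1.1260 = 1.353515
Price-level growth factor = 1.0820 × 0.9863 × 1.0171 = 1.085425
Real growth factor = 1.353515 / 1.085425 = 1.246990
Total real return = 1.246990 − 1 → 24.70%.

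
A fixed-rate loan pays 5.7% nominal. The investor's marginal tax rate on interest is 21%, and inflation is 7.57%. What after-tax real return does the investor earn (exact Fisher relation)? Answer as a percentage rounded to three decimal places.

-2.851%

After-tax nominal return = 5.7% × (1 − 0.21) = 4.5030%.
1 + r = 1.04503 / 1.07570 = 0.971488
After-tax real rate = 0.971488 − 1 → -2.851%.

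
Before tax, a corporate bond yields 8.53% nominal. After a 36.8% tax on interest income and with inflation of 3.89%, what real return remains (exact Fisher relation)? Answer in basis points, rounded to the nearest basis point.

After-tax nominal return = 8.53% × (1 − 0.368) = 5.39096%.
1 + r = 1.0539096 / 1.03890 = 1.014448
After-tax real rate = 1.014448 − 1 → 144 basis points.

144 basis points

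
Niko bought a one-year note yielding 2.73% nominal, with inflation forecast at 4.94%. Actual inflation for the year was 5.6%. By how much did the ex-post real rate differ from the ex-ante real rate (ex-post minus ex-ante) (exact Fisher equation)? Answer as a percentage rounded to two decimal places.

-0.61%

Ex-ante: (1 + 0.0273)/(1 + 0.0494) − 1 = -2.1060%
Ex-post: (1 + 0.0273)/(1 + 0.0560) − 1 = -2.7178%
Difference (ex-post − ex-ante) = -0.6118% → -0.61%.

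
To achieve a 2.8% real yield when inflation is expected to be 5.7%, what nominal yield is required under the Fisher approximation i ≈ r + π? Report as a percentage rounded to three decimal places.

8.500%

i ≈ r + π = 2.8% + 5.7% = 8.500%.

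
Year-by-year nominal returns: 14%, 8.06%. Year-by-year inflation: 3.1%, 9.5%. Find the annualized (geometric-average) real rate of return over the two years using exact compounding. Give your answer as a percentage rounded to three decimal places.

4.460%

Nominal growth factor = 1.1400 × 1.0806 = 1.23188400
Price-level growth factor = 1.0310 × 1.0950 = 1.12894500
Real growth factor = 1.23188400 / 1.12894500 = 1.09118159
Annualized real rate = 1.09118159^(1/2) − 1 = 4.4596% → 4.460%.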